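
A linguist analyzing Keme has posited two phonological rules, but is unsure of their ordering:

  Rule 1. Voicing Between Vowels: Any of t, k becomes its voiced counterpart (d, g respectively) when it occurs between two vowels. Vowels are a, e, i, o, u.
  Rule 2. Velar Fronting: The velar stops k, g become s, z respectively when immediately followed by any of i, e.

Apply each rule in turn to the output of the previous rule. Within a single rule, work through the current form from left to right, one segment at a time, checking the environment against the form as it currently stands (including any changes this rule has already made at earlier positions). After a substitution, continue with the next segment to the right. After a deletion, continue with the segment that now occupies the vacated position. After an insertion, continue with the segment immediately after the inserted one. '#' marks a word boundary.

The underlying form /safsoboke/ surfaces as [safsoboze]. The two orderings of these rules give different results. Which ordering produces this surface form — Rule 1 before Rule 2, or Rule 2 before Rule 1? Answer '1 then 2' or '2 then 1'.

Order 1 then 2:
  1 Voicing Between Vowels: [safsoboke] → [safsoboge]
  2 Velar Fronting: [safsoboge] → [safsoboze]
  result: [safsoboze]
Order 2 then 1:
  2 Velar Fronting: [safsoboke] → [safsobose]
  1 Voicing Between Vowels: no change — [safsobose]
  result: [safsobose]

1 then 2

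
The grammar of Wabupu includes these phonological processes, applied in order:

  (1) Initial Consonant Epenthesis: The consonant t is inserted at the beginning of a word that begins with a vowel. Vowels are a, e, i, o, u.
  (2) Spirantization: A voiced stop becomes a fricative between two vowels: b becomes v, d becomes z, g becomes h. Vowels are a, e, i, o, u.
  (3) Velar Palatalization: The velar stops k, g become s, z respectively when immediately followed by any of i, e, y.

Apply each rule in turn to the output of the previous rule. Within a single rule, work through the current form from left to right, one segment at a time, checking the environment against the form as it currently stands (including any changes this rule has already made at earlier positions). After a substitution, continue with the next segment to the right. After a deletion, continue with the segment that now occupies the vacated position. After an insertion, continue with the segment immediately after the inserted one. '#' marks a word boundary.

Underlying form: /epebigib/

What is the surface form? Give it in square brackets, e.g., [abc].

[tepevihib]

(1) Initial Consonant Epenthesis: [epebigib] → [tepebigib]
(2) Spirantization: [tepebigib] → [tepevihib]
(3) Velar Palatalization: no change — [tepevihib]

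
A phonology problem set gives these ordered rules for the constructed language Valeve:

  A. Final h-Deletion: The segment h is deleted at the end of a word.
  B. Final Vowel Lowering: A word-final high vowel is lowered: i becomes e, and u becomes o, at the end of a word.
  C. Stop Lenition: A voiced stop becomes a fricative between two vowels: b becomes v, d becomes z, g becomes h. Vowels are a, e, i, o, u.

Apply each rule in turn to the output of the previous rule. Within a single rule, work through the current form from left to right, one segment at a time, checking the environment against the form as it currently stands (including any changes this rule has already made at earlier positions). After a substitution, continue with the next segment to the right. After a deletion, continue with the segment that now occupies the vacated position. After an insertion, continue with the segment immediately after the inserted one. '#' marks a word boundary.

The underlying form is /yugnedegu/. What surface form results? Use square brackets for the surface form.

[yugnezeho]

A Final h-Deletion: no change — [yugnedegu]
B Final Vowel Lowering: [yugnedegu] → [yugnedego]
C Stop Lenition: [yugnedego] → [yugnezeho]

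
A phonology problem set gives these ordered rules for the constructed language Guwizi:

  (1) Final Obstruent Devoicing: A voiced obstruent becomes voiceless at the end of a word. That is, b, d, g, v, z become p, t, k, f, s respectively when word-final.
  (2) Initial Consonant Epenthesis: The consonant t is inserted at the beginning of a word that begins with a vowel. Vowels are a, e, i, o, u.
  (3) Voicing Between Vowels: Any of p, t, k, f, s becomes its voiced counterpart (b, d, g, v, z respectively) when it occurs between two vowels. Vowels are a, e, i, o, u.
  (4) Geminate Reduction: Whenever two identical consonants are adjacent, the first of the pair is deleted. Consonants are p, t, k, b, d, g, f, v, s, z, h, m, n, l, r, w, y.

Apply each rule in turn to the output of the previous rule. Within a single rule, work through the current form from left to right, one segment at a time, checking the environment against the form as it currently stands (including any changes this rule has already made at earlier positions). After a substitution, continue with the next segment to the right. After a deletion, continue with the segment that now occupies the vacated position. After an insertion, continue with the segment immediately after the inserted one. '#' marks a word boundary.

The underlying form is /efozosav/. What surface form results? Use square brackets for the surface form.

[tevozozaf]

(1) Final Obstruent Devoicing: [efozosav] → [efozosaf]
(2) Initial Consonant Epenthesis: [efozosaf] → [tefozosaf]
(3) Voicing Between Vowels: [tefozosaf] → [tevozozaf]
(4) Geminate Reduction: no change — [tevozozaf]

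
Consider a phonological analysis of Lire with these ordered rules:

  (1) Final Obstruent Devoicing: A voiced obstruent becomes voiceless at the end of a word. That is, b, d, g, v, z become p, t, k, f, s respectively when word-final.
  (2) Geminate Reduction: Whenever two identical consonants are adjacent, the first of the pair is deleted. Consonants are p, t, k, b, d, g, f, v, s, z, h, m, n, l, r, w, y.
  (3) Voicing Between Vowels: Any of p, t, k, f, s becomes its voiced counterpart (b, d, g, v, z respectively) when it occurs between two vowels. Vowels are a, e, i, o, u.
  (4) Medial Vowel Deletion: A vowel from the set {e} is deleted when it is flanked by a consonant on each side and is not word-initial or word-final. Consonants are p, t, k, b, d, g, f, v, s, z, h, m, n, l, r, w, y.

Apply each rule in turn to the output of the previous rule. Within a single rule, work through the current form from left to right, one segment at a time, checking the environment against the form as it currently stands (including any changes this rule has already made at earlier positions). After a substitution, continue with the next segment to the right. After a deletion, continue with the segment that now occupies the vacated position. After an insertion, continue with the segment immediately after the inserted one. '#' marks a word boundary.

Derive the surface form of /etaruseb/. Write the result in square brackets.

(1) Final Obstruent Devoicing: [etaruseb] → [etarusep]
(2) Geminate Reduction: no change — [etarusep]
(3) Voicing Between Vowels: [etarusep] → [edaruzep]
(4) Medial Vowel Deletion: [edaruzep] → [edaruzp]

[edaruzp]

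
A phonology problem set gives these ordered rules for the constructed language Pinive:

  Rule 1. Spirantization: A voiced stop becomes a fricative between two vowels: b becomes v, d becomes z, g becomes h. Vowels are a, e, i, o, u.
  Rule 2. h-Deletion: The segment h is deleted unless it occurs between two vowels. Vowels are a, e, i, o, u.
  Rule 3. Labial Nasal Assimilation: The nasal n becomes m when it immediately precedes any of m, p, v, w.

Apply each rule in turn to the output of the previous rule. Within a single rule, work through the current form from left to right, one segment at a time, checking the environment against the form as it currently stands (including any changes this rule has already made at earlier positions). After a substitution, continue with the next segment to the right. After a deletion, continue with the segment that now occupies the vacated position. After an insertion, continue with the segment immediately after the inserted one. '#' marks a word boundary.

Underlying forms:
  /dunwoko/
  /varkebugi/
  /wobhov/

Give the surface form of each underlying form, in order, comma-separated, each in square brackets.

/dunwoko/:
  Rule 1 Spirantization: no change — [dunwoko]
  Rule 2 h-Deletion: no change — [dunwoko]
  Rule 3 Labial Nasal Assimilation: [dunwoko] → [dumwoko]
/varkebugi/:
  Rule 1 Spirantization: [varkebugi] → [varkevuhi]
  Rule 2 h-Deletion: no change — [varkevuhi]
  Rule 3 Labial Nasal Assimilation: no change — [varkevuhi]
/wobhov/:
  Rule 1 Spirantization: no change — [wobhov]
  Rule 2 h-Deletion: [wobhov] → [wobov]
  Rule 3 Labial Nasal Assimilation: no change — [wobov]

[dumwoko], [varkevuhi], [wobov]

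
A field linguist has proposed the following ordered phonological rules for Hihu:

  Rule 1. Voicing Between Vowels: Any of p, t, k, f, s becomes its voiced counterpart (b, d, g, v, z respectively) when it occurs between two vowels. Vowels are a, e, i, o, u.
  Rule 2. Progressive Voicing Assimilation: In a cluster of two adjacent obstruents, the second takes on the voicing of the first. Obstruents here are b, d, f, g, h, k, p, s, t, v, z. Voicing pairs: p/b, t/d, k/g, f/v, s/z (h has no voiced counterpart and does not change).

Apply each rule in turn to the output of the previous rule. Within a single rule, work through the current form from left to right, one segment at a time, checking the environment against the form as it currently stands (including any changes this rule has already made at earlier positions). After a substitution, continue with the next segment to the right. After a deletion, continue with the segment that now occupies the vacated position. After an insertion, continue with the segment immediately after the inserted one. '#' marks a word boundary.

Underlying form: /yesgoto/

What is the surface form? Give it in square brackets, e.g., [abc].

[yeskodo]

Rule 1 Voicing Between Vowels: [yesgoto] → [yesgodo]
Rule 2 Progressive Voicing Assimilation: [yesgodo] → [yeskodo]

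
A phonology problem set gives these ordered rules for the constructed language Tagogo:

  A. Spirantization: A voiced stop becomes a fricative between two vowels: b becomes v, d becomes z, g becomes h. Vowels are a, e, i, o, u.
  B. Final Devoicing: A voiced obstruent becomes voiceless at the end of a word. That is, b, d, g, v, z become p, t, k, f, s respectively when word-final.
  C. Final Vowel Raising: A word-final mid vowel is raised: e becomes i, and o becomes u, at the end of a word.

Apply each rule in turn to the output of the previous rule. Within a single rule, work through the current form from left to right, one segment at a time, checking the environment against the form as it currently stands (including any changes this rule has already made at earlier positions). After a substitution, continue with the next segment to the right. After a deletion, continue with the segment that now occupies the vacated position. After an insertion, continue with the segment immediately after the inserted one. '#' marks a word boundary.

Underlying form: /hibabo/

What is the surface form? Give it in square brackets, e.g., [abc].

[hivavu]

A Spirantization: [hibabo] → [hivavo]
B Final Devoicing: no change — [hivavo]
C Final Vowel Raising: [hivavo] → [hivavu]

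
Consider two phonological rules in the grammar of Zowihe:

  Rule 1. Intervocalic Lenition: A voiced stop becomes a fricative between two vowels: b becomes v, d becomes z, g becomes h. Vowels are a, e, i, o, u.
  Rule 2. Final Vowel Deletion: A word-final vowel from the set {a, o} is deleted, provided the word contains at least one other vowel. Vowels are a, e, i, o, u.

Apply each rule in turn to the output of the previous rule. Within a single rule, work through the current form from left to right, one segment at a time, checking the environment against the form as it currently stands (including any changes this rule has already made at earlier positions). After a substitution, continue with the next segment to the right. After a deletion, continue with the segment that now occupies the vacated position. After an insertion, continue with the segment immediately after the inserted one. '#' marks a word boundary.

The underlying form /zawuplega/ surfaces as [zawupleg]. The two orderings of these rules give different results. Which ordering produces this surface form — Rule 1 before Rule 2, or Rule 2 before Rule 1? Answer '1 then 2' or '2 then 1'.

2 then 1

Order 1 then 2:
  1 Intervocalic Lenition: [zawuplega] → [zawupleha]
  2 Final Vowel Deletion: [zawupleha] → [zawupleh]
  result: [zawupleh]
Order 2 then 1:
  2 Final Vowel Deletion: [zawuplega] → [zawupleg]
  1 Intervocalic Lenition: no change — [zawupleg]
  result: [zawupleg]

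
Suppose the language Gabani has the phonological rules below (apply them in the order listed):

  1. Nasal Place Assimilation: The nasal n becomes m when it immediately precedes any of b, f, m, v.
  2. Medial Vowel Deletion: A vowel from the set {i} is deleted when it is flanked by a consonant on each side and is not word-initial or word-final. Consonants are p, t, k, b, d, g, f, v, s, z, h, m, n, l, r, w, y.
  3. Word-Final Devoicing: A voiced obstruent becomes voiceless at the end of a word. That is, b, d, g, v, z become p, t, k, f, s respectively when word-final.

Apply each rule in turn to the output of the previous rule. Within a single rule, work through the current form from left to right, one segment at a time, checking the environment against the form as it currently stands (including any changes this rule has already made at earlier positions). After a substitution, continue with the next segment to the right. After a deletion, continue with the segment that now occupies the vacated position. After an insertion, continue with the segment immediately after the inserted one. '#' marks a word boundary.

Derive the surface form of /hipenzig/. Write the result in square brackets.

1 Nasal Place Assimilation: no change — [hipenzig]
2 Medial Vowel Deletion: [hipenzig] → [hpenzg]
3 Word-Final Devoicing: [hpenzg] → [hpenzk]

[hpenzk]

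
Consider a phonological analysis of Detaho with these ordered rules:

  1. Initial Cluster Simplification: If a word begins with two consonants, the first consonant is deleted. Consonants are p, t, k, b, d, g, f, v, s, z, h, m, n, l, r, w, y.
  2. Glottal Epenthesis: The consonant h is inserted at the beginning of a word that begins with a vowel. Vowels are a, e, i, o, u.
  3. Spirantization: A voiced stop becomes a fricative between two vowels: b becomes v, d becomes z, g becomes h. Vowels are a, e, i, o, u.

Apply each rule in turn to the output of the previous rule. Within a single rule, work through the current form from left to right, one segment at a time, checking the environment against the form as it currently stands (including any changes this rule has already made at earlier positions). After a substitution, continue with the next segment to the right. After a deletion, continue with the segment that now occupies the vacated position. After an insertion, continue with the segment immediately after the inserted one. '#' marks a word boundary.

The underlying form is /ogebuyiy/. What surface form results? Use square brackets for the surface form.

1 Initial Cluster Simplification: no change — [ogebuyiy]
2 Glottal Epenthesis: [ogebuyiy] → [hogebuyiy]
3 Spirantization: [hogebuyiy] → [hohevuyiy]

[hohevuyiy]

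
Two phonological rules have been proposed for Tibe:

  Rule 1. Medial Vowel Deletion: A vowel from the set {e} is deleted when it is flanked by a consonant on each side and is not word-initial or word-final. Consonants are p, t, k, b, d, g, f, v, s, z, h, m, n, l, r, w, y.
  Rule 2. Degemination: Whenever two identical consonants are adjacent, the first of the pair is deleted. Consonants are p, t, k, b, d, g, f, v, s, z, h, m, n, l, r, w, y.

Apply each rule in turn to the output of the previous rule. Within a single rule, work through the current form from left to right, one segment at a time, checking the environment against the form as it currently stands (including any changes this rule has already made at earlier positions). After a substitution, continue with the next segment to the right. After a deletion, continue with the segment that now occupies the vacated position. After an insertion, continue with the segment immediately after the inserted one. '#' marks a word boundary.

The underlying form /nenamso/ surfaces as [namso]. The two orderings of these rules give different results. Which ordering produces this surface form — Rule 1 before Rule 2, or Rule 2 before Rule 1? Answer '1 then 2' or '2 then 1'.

1 then 2

Order 1 then 2:
  1 Medial Vowel Deletion: [nenamso] → [nnamso]
  2 Degemination: [nnamso] → [namso]
  result: [namso]
Order 2 then 1:
  2 Degemination: no change — [nenamso]
  1 Medial Vowel Deletion: [nenamso] → [nnamso]
  result: [nnamso]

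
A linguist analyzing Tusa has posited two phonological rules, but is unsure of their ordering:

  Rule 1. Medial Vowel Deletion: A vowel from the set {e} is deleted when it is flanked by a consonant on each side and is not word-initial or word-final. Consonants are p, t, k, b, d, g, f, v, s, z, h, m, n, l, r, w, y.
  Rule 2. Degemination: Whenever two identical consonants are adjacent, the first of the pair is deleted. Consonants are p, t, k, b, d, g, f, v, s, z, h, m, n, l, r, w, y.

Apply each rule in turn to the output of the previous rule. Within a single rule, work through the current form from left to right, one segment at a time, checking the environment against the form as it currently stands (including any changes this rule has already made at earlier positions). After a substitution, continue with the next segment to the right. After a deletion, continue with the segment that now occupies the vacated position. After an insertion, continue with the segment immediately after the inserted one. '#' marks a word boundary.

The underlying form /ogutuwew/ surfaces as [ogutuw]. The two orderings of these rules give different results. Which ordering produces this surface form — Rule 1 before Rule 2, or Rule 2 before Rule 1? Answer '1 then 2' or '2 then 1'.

Order 1 then 2:
  1 Medial Vowel Deletion: [ogutuwew] → [ogutuww]
  2 Degemination: [ogutuww] → [ogutuw]
  result: [ogutuw]
Order 2 then 1:
  2 Degemination: no change — [ogutuwew]
  1 Medial Vowel Deletion: [ogutuwew] → [ogutuww]
  result: [ogutuww]

1 then 2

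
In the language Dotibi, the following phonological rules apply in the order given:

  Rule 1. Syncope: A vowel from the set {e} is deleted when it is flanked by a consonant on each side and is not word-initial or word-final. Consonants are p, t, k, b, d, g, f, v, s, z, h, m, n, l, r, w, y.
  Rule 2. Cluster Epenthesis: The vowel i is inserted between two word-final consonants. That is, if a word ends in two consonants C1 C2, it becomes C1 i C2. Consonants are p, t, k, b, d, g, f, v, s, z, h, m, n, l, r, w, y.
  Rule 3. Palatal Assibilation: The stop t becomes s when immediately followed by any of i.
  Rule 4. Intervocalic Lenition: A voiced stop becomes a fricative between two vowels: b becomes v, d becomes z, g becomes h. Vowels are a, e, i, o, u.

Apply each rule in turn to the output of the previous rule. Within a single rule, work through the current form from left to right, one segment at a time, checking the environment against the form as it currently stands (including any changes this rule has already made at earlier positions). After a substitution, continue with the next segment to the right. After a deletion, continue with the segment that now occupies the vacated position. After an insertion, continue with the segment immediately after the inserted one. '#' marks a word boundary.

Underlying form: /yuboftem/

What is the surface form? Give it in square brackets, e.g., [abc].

Rule 1 Syncope: [yuboftem] → [yuboftm]
Rule 2 Cluster Epenthesis: [yuboftm] → [yuboftim]
Rule 3 Palatal Assibilation: [yuboftim] → [yubofsim]
Rule 4 Intervocalic Lenition: [yubofsim] → [yuvofsim]

[yuvofsim]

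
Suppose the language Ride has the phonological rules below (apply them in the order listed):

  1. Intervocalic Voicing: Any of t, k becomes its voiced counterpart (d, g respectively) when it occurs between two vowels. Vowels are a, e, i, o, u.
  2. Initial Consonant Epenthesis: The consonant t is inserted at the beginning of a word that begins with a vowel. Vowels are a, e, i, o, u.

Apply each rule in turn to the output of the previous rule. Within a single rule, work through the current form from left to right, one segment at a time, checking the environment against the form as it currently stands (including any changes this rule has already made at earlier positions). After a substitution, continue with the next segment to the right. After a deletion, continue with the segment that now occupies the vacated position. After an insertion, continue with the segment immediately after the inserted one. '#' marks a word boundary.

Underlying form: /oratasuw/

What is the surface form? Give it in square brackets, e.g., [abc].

1 Intervocalic Voicing: [oratasuw] → [oradasuw]
2 Initial Consonant Epenthesis: [oradasuw] → [toradasuw]

[toradasuw]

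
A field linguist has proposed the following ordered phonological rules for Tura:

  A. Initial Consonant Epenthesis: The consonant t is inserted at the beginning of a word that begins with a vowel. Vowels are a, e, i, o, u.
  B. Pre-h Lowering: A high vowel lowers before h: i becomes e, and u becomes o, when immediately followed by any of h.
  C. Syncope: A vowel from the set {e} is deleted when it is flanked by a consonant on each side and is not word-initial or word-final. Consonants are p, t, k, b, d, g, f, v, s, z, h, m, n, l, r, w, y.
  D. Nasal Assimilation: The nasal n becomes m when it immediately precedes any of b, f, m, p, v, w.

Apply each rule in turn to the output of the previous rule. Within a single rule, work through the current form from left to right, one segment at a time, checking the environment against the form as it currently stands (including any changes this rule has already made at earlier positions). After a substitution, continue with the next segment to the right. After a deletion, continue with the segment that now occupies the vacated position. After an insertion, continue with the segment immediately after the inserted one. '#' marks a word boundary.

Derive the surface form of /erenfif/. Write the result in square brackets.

[trmfif]

A Initial Consonant Epenthesis: [erenfif] → [terenfif]
B Pre-h Lowering: no change — [terenfif]
C Syncope: [terenfif] → [trnfif]
D Nasal Assimilation: [trnfif] → [trmfif]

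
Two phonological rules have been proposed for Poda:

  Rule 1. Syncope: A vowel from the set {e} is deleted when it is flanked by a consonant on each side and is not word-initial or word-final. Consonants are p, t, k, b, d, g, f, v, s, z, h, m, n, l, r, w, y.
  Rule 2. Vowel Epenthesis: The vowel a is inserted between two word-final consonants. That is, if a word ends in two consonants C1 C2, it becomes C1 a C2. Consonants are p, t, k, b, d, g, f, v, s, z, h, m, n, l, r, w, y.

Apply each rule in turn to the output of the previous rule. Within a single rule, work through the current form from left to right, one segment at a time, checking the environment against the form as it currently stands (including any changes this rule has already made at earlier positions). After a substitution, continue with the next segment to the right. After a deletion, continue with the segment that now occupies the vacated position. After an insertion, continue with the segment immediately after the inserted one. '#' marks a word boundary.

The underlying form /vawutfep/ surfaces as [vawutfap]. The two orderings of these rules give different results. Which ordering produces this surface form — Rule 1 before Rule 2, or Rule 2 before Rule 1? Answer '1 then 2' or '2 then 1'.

Order 1 then 2:
  1 Syncope: [vawutfep] → [vawutfp]
  2 Vowel Epenthesis: [vawutfp] → [vawutfap]
  result: [vawutfap]
Order 2 then 1:
  2 Vowel Epenthesis: no change — [vawutfep]
  1 Syncope: [vawutfep] → [vawutfp]
  result: [vawutfp]

1 then 2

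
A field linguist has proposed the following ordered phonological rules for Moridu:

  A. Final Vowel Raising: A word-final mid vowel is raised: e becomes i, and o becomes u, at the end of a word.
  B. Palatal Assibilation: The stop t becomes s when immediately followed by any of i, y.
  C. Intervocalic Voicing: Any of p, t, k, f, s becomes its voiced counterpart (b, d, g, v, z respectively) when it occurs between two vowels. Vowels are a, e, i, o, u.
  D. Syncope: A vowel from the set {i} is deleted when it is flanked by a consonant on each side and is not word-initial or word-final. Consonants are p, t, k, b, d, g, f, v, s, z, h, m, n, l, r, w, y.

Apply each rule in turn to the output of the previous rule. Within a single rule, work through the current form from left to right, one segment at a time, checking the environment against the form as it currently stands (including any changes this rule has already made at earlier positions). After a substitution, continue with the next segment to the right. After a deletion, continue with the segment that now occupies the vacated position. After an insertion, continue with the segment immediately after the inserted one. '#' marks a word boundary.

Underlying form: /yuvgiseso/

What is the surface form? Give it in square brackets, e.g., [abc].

A Final Vowel Raising: [yuvgiseso] → [yuvgisesu]
B Palatal Assibilation: no change — [yuvgisesu]
C Intervocalic Voicing: [yuvgisesu] → [yuvgizezu]
D Syncope: [yuvgizezu] → [yuvgzezu]

[yuvgzezu]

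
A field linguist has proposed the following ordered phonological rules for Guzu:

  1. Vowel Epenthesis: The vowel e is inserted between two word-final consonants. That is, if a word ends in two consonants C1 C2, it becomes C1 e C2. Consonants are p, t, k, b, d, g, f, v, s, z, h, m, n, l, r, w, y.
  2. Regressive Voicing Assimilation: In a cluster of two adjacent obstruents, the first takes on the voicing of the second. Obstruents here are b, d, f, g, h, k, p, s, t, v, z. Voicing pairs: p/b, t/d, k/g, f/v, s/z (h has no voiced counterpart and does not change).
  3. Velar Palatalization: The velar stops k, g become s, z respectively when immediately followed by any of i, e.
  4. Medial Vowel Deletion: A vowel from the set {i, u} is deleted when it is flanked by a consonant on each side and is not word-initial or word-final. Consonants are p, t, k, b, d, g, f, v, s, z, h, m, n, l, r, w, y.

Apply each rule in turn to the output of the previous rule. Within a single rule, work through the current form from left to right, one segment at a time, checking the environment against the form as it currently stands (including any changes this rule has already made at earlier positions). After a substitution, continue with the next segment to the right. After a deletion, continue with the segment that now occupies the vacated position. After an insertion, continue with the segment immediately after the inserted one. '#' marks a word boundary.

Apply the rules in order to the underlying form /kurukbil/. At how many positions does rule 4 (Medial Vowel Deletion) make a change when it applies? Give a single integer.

1 Vowel Epenthesis: no change — [kurukbil]
2 Regressive Voicing Assimilation: [kurukbil] → [kurugbil]
3 Velar Palatalization: no change — [kurugbil]
4 Medial Vowel Deletion: [kurugbil] → [krgbl]
Rule 4 changed 3 position(s).

3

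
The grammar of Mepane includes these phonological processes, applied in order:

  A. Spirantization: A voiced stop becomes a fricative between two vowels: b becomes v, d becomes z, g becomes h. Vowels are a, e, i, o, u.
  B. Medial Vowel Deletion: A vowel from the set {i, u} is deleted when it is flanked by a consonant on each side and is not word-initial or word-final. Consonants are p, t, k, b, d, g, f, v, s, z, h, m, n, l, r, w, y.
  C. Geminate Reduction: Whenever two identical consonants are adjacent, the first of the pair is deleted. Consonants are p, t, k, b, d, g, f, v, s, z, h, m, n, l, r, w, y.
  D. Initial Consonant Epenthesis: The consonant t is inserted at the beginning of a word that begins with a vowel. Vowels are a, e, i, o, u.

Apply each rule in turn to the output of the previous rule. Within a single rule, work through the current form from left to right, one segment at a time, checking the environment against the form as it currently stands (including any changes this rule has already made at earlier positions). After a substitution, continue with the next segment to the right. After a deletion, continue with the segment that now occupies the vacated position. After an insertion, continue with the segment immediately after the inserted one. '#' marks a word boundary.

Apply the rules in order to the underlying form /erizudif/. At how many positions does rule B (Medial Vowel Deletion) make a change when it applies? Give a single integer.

A Spirantization: [erizudif] → [erizuzif]
B Medial Vowel Deletion: [erizuzif] → [erzzf]
C Geminate Reduction: [erzzf] → [erzf]
D Initial Consonant Epenthesis: [erzf] → [terzf]
Rule B changed 3 position(s).

3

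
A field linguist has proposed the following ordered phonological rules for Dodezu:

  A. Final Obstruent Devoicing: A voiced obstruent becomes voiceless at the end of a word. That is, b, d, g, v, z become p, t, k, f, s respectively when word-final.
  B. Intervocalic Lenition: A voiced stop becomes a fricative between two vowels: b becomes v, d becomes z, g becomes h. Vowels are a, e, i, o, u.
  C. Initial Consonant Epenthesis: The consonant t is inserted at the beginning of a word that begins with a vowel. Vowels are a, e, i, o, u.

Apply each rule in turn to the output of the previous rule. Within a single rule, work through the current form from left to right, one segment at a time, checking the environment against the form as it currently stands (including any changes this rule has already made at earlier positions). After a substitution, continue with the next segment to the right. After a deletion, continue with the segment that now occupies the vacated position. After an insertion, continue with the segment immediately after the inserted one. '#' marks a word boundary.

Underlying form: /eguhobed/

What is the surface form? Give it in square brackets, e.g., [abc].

A Final Obstruent Devoicing: [eguhobed] → [eguhobet]
B Intervocalic Lenition: [eguhobet] → [ehuhovet]
C Initial Consonant Epenthesis: [ehuhovet] → [tehuhovet]

[tehuhovet]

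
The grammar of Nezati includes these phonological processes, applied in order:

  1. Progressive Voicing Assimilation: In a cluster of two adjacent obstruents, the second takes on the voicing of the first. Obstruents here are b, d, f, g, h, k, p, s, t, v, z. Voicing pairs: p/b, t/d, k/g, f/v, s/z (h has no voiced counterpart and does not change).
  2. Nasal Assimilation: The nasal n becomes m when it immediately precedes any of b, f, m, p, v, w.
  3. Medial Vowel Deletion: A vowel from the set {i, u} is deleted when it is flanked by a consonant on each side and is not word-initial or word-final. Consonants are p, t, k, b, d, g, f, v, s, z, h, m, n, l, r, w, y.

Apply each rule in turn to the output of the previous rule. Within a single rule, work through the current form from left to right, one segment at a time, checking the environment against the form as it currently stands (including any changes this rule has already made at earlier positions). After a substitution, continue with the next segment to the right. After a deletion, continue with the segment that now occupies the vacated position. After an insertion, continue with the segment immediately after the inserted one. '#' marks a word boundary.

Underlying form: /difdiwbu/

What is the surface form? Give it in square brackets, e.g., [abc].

1 Progressive Voicing Assimilation: [difdiwbu] → [diftiwbu]
2 Nasal Assimilation: no change — [diftiwbu]
3 Medial Vowel Deletion: [diftiwbu] → [dftwbu]

[dftwbu]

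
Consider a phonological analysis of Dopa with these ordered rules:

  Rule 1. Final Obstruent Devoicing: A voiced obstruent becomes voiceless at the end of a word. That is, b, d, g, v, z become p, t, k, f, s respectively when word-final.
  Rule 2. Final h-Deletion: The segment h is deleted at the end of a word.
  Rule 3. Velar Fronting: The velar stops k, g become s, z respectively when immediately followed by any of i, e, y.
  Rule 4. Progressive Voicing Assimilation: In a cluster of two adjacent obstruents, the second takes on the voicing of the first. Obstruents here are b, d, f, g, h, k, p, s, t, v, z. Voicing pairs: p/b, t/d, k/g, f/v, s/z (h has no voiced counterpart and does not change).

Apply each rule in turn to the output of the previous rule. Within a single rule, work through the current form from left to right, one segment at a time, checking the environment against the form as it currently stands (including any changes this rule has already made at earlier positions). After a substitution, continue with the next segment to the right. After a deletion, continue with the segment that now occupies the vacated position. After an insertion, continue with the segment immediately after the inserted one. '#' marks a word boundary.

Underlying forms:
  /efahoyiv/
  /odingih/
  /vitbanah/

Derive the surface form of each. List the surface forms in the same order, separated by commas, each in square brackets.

/efahoyiv/:
  Rule 1 Final Obstruent Devoicing: [efahoyiv] → [efahoyif]
  Rule 2 Final h-Deletion: no change — [efahoyif]
  Rule 3 Velar Fronting: no change — [efahoyif]
  Rule 4 Progressive Voicing Assimilation: no change — [efahoyif]
/odingih/:
  Rule 1 Final Obstruent Devoicing: no change — [odingih]
  Rule 2 Final h-Deletion: [odingih] → [odingi]
  Rule 3 Velar Fronting: [odingi] → [odinzi]
  Rule 4 Progressive Voicing Assimilation: no change — [odinzi]
/vitbanah/:
  Rule 1 Final Obstruent Devoicing: no change — [vitbanah]
  Rule 2 Final h-Deletion: [vitbanah] → [vitbana]
  Rule 3 Velar Fronting: no change — [vitbana]
  Rule 4 Progressive Voicing Assimilation: [vitbana] → [vitpana]

[efahoyif], [odinzi], [vitpana]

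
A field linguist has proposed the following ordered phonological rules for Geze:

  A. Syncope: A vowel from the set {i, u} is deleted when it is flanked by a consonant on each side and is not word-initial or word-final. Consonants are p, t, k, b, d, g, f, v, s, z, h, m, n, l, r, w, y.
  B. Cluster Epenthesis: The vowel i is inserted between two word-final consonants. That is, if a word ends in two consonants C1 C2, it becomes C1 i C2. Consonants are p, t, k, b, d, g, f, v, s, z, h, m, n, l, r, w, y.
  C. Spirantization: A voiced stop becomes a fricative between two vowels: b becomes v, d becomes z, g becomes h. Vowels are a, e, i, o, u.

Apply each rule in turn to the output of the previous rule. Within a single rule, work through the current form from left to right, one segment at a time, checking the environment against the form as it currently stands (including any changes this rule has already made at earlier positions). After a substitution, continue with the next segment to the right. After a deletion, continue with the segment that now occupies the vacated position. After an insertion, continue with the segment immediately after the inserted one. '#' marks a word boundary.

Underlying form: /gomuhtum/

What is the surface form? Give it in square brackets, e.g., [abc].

A Syncope: [gomuhtum] → [gomhtm]
B Cluster Epenthesis: [gomhtm] → [gomhtim]
C Spirantization: no change — [gomhtim]

[gomhtim]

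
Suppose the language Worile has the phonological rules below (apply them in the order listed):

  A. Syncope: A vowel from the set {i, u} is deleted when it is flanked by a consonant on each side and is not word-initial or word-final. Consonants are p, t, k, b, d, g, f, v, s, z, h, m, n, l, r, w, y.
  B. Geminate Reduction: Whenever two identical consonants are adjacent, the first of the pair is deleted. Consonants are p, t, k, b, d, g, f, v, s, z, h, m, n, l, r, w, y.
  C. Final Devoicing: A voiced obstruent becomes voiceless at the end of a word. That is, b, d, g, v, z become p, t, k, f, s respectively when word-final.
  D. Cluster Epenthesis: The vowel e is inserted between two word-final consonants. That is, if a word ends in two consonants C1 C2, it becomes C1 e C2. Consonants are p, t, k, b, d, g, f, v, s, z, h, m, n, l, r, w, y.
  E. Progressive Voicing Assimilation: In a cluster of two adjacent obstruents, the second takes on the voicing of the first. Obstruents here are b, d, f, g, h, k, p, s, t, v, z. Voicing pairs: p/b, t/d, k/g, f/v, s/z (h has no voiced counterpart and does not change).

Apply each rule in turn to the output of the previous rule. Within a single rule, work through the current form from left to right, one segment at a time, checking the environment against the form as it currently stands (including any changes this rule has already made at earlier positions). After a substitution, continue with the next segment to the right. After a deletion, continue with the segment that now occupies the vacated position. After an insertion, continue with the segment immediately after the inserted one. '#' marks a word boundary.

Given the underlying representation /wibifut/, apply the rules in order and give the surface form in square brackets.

A Syncope: [wibifut] → [wbft]
B Geminate Reduction: no change — [wbft]
C Final Devoicing: no change — [wbft]
D Cluster Epenthesis: [wbft] → [wbfet]
E Progressive Voicing Assimilation: [wbfet] → [wbvet]

[wbvet]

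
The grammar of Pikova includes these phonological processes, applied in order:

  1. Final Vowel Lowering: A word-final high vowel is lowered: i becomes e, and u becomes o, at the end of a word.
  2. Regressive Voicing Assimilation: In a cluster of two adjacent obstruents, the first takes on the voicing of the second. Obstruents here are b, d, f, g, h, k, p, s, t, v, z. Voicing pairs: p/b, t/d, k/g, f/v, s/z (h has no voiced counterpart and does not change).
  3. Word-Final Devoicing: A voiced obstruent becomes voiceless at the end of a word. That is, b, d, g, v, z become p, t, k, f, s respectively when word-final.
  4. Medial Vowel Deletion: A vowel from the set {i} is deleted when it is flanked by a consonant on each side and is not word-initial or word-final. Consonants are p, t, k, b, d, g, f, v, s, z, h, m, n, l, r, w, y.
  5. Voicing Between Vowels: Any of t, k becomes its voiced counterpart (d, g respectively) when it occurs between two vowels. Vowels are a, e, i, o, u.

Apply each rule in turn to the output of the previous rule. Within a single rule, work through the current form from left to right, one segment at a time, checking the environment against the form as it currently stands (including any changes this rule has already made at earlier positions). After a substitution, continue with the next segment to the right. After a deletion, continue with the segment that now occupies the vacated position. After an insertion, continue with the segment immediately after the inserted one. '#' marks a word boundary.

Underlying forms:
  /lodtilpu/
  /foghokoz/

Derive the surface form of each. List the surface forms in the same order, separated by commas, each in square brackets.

/lodtilpu/:
  1 Final Vowel Lowering: [lodtilpu] → [lodtilpo]
  2 Regressive Voicing Assimilation: [lodtilpo] → [lottilpo]
  3 Word-Final Devoicing: no change — [lottilpo]
  4 Medial Vowel Deletion: [lottilpo] → [lottlpo]
  5 Voicing Between Vowels: no change — [lottlpo]
/foghokoz/:
  1 Final Vowel Lowering: no change — [foghokoz]
  2 Regressive Voicing Assimilation: [foghokoz] → [fokhokoz]
  3 Word-Final Devoicing: [fokhokoz] → [fokhokos]
  4 Medial Vowel Deletion: no change — [fokhokos]
  5 Voicing Between Vowels: [fokhokos] → [fokhogos]

[lottlpo], [fokhogos]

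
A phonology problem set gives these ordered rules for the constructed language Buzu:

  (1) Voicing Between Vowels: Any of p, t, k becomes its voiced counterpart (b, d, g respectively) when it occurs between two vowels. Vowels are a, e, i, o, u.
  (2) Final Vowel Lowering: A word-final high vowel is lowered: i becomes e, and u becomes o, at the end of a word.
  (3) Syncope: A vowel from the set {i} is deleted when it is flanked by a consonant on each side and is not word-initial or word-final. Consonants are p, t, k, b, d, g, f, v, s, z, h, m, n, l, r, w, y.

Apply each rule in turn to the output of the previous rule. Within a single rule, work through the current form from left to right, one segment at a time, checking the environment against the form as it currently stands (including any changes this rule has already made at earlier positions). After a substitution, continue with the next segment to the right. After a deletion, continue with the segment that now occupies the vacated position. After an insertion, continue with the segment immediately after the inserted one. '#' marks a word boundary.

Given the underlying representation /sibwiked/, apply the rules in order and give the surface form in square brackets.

(1) Voicing Between Vowels: [sibwiked] → [sibwiged]
(2) Final Vowel Lowering: no change — [sibwiged]
(3) Syncope: [sibwiged] → [sbwged]

[sbwged]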